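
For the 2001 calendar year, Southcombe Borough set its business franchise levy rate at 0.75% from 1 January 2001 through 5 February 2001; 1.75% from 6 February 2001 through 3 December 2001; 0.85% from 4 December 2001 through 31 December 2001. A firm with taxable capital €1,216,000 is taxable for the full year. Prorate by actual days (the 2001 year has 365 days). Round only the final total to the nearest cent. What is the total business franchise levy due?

€19,241.12

1 January – 5 February 2001: 36 days at 0.75% → €1,216,000 × 0.75% × 36/365 = €899.5068
6 February – 3 December 2001: 301 days at 1.75% → €1,216,000 × 1.75% × 301/365 = €17,548.7123
4 December – 31 December 2001: 28 days at 0.85% → €1,216,000 × 0.85% × 28/365 = €792.8986
Total = €19,241.1178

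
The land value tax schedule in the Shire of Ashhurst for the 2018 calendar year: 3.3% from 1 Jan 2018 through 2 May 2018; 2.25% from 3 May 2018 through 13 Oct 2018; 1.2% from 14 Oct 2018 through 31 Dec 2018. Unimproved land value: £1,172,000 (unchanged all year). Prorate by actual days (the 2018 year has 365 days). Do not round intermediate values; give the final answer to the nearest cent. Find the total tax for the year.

£27,819.75

1 Jan – 2 May 2018: 122 days at 3.3% → £1,172,000 × 3.3% × 122/365 = £12,927.3205
3 May – 13 Oct 2018: 164 days at 2.25% → £1,172,000 × 2.25% × 164/365 = £11,848.4384
14 Oct – 31 Dec 2018: 79 days at 1.2% → £1,172,000 × 1.2% × 79/365 = £3,043.9890
Total = £27,819.7479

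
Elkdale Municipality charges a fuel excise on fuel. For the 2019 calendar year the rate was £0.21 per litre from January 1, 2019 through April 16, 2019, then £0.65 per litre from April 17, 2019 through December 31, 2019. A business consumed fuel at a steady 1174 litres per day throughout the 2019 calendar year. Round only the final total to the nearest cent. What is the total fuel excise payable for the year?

January 1 – April 16, 2019: 106 days × 1174 litres/day = 124,444 litres at £0.21/litre → £26,133.24
April 17 – December 31, 2019: 259 days × 1174 litres/day = 304,066 litres at £0.65/litre → £197,642.90

£223,776.14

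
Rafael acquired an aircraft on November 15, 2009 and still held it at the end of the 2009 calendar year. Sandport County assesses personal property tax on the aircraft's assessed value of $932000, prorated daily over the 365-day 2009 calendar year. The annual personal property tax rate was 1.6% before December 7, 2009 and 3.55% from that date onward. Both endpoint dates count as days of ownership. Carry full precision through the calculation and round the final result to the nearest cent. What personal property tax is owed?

$3164.97

November 15 – December 6, 2009: 22 days at 1.6% → $932000 × 1.6% × 22/365 = $898.8055
December 7 – December 31, 2009: 25 days at 3.55% → $932000 × 3.55% × 25/365 = $2266.1644
Total = $3164.9699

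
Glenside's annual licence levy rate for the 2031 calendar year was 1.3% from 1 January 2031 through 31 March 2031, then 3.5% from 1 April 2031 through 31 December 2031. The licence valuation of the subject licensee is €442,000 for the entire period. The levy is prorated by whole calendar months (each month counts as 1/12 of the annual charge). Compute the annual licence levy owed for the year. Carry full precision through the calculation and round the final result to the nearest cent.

1 January – 31 March 2031: 3 months at 1.3% → €442,000 × 1.3% × 3/12 = €1,436.5000
1 April – 31 December 2031: 9 months at 3.5% → €442,000 × 3.5% × 9/12 = €11,602.5000
Total = €13,039.0000

€13,039.00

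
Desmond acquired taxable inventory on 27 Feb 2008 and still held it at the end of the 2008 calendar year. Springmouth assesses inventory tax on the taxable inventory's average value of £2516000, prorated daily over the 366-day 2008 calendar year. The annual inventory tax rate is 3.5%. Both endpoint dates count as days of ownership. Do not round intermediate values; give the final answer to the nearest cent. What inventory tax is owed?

Days held (27 Feb – 31 Dec 2008): 309 out of 366
Tax = £2516000 × 3.5% × 309/366 = £74345.7377

£74345.74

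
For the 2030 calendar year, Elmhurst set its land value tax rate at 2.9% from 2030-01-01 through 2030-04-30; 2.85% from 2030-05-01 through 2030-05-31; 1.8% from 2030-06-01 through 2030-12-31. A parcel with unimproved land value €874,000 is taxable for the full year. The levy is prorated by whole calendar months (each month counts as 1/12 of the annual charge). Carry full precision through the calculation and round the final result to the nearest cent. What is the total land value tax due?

€19,701.42

2030-01-01 to 2030-04-30: 4 months at 2.9% → €874,000 × 2.9% × 4/12 = €8,448.6667
2030-05-01 to 2030-05-31: 1 month at 2.85% → €874,000 × 2.85% × 1/12 = €2,075.7500
2030-06-01 to 2030-12-31: 7 months at 1.8% → €874,000 × 1.8% × 7/12 = €9,177.0000
Total = €19,701.4167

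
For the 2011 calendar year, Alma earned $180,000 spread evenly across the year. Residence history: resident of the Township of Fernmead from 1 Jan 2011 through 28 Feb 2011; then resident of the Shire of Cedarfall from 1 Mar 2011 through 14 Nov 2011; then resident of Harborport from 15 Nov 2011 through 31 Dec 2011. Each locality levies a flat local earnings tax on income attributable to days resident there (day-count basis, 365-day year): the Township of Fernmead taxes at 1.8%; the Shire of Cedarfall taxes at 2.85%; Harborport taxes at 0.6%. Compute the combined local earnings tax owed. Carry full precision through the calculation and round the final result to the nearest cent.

The Township of Fernmead, 1 Jan – 28 Feb 2011: 59 days → $180,000 × 1.8% × 59/365 = $523.7260
The Shire of Cedarfall, 1 Mar – 14 Nov 2011: 259 days → $180,000 × 2.85% × 259/365 = $3,640.1918
Harborport, 15 Nov – 31 Dec 2011: 47 days → $180,000 × 0.6% × 47/365 = $139.0685
Total = $4,302.9863

$4,302.99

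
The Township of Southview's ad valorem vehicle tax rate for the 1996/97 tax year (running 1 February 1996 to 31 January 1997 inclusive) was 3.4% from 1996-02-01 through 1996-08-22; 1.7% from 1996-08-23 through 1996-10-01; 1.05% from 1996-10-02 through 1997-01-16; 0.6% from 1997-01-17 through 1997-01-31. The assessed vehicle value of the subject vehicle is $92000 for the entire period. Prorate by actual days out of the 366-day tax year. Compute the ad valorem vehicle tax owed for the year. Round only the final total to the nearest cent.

$2219.44

1996-02-01 to 1996-08-22: 204 days at 3.4% → $92000 × 3.4% × 204/366 = $1743.4754
1996-08-23 to 1996-10-01: 40 days at 1.7% → $92000 × 1.7% × 40/366 = $170.9290
1996-10-02 to 1997-01-16: 107 days at 1.05% → $92000 × 1.05% × 107/366 = $282.4098
1997-01-17 to 1997-01-31: 15 days at 0.6% → $92000 × 0.6% × 15/366 = $22.6230
Total = $2219.4372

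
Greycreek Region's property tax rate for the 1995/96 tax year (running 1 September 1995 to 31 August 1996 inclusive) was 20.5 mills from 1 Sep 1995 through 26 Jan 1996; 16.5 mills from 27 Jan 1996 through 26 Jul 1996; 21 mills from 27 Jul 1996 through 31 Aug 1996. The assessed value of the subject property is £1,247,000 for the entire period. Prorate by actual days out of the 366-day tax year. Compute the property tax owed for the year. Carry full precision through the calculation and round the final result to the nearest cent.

£23,144.46

1 Sep 1995 – 26 Jan 1996: 148 days at 20.5 mills → £1,247,000 × 2.05% × 148/366 = £10,337.1530
27 Jan – 26 Jul 1996: 182 days at 16.5 mills → £1,247,000 × 1.65% × 182/366 = £10,231.5328
27 Jul – 31 Aug 1996: 36 days at 21 mills → £1,247,000 × 2.1% × 36/366 = £2,575.7705
Total = £23,144.4563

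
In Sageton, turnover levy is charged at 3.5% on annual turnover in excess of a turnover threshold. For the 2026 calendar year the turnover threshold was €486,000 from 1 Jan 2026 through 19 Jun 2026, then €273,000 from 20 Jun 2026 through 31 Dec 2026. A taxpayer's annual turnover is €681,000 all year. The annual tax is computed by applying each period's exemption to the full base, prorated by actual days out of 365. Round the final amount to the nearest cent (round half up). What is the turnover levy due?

1 Jan – 19 Jun 2026: 170 days, exemption €486,000 → (€681,000 − €486,000) × 3.5% × 170/365 = €3,178.7671
20 Jun – 31 Dec 2026: 195 days, exemption €273,000 → (€681,000 − €273,000) × 3.5% × 195/365 = €7,629.0411
Total = €10,807.8082

€10,807.81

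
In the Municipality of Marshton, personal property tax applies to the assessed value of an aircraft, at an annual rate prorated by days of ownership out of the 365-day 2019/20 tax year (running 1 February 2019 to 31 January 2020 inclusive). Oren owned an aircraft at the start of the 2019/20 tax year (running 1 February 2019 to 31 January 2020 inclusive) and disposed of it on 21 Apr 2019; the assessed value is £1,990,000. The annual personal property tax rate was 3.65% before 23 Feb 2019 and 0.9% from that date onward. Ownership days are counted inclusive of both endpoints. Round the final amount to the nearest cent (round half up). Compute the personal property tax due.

£7,223.97

1 Feb – 22 Feb 2019: 22 days at 3.65% → £1,990,000 × 3.65% × 22/365 = £4,378.0000
23 Feb – 21 Apr 2019: 58 days at 0.9% → £1,990,000 × 0.9% × 58/365 = £2,845.9726
Total = £7,223.9726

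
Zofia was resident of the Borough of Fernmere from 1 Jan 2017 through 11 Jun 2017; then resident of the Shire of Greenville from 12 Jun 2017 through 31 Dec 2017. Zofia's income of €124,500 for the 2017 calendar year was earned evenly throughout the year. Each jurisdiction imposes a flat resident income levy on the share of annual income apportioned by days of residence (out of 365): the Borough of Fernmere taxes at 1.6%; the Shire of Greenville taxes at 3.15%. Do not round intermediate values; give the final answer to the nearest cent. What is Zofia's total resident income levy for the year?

€3,065.26

The Borough of Fernmere, 1 Jan – 11 Jun 2017: 162 days → €124,500 × 1.6% × 162/365 = €884.1205
The Shire of Greenville, 12 Jun – 31 Dec 2017: 203 days → €124,500 × 3.15% × 203/365 = €2,181.1377
Total = €3,065.2582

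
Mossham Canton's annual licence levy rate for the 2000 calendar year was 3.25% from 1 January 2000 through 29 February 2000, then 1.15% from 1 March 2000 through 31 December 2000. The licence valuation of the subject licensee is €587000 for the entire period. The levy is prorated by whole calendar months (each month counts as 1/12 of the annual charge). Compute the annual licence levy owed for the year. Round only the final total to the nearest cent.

1 January – 29 February 2000: 2 months at 3.25% → €587000 × 3.25% × 2/12 = €3179.5833
1 March – 31 December 2000: 10 months at 1.15% → €587000 × 1.15% × 10/12 = €5625.4167
Total = €8805.0000

€8805.00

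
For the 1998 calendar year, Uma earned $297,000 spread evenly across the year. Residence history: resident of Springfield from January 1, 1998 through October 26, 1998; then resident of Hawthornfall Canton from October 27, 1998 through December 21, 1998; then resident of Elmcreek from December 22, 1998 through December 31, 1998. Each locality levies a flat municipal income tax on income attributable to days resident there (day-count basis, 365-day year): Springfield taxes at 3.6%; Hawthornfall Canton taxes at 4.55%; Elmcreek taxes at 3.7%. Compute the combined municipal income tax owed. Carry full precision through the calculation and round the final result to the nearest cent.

$11,133.02

Springfield, January 1 – October 26, 1998: 299 days → $297,000 × 3.6% × 299/365 = $8,758.6521
Hawthornfall Canton, October 27 – December 21, 1998: 56 days → $297,000 × 4.55% × 56/365 = $2,073.3041
Elmcreek, December 22 – December 31, 1998: 10 days → $297,000 × 3.7% × 10/365 = $301.0685
Total = $11,133.0247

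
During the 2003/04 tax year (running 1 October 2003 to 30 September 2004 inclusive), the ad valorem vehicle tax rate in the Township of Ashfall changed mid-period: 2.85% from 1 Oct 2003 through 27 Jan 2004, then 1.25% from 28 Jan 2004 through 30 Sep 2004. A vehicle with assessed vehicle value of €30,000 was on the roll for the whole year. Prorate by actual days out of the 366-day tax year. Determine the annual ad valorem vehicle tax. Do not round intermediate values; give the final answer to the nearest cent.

1 Oct 2003 – 27 Jan 2004: 119 days at 2.85% → €30,000 × 2.85% × 119/366 = €277.9918
28 Jan – 30 Sep 2004: 247 days at 1.25% → €30,000 × 1.25% × 247/366 = €253.0738
Total = €531.0656

€531.07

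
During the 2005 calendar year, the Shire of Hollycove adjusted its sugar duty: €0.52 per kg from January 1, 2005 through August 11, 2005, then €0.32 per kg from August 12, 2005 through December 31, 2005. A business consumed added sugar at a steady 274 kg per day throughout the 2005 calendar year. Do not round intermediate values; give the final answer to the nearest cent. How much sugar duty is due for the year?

€44,223.60

January 1 – August 11, 2005: 223 days × 274 kg/day = 61,102 kg at €0.52/kg → €31,773.04
August 12 – December 31, 2005: 142 days × 274 kg/day = 38,908 kg at €0.32/kg → €12,450.56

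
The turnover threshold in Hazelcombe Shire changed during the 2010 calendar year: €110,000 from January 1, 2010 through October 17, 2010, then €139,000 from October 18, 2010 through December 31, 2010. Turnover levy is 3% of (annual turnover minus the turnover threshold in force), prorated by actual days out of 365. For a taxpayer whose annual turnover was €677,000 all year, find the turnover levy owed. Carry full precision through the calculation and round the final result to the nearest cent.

€16,831.23

January 1 – October 17, 2010: 290 days, exemption €110,000 → (€677,000 − €110,000) × 3% × 290/365 = €13,514.7945
October 18 – December 31, 2010: 75 days, exemption €139,000 → (€677,000 − €139,000) × 3% × 75/365 = €3,316.4384
Total = €16,831.2329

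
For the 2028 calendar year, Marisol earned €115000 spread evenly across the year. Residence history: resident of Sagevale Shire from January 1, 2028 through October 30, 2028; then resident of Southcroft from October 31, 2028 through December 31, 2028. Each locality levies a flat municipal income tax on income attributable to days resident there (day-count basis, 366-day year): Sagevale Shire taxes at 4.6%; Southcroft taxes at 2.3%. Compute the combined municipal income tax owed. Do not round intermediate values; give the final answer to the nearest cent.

Sagevale Shire, January 1 – October 30, 2028: 304 days → €115000 × 4.6% × 304/366 = €4393.8798
Southcroft, October 31 – December 31, 2028: 62 days → €115000 × 2.3% × 62/366 = €448.0601
Total = €4841.9399

€4841.94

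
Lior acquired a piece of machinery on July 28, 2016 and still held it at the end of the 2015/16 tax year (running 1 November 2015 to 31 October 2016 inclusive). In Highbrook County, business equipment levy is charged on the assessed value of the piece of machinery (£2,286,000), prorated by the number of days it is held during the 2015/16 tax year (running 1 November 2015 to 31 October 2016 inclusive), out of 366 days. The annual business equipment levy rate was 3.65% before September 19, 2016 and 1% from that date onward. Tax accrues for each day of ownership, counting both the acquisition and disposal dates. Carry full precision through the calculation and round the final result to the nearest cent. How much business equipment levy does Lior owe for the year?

£14,768.43

July 28 – September 18, 2016: 53 days at 3.65% → £2,286,000 × 3.65% × 53/366 = £12,082.6967
September 19 – October 31, 2016: 43 days at 1% → £2,286,000 × 1% × 43/366 = £2,685.7377
Total = £14,768.4344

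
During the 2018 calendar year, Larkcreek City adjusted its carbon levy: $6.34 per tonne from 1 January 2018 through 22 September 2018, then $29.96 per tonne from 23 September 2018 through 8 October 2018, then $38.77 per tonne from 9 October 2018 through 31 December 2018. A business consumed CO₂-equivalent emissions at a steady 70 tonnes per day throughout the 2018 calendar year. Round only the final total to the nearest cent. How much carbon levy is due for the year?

$379129.80

1 January – 22 September 2018: 265 days × 70 tonnes/day = 18,550 tonnes at $6.34/tonne → $117607.00
23 September – 8 October 2018: 16 days × 70 tonnes/day = 1,120 tonnes at $29.96/tonne → $33555.20
9 October – 31 December 2018: 84 days × 70 tonnes/day = 5,880 tonnes at $38.77/tonne → $227967.60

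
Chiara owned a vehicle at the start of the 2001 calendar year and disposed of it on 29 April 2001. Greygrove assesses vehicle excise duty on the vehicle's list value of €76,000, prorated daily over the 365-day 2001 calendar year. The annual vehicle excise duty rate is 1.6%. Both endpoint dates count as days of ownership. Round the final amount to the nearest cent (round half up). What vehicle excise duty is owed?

€396.45

Days held (1 January – 29 April 2001): 119 out of 365
Tax = €76,000 × 1.6% × 119/365 = €396.4493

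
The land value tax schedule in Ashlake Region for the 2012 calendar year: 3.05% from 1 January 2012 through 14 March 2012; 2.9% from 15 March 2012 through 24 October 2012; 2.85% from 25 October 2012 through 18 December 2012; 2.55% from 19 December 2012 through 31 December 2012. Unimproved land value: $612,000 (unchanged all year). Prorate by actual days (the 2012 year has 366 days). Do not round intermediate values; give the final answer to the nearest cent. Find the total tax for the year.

$17,811.54

1 January – 14 March 2012: 74 days at 3.05% → $612,000 × 3.05% × 74/366 = $3,774.0000
15 March – 24 October 2012: 224 days at 2.9% → $612,000 × 2.9% × 224/366 = $10,862.1639
25 October – 18 December 2012: 55 days at 2.85% → $612,000 × 2.85% × 55/366 = $2,621.0656
19 December – 31 December 2012: 13 days at 2.55% → $612,000 × 2.55% × 13/366 = $554.3115
Total = $17,811.5410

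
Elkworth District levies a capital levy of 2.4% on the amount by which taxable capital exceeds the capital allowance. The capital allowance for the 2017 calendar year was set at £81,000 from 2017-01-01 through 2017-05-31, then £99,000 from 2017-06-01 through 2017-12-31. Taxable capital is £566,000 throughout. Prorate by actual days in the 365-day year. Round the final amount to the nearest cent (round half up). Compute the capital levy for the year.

2017-01-01 to 2017-05-31: 151 days, exemption £81,000 → (£566,000 − £81,000) × 2.4% × 151/365 = £4,815.4521
2017-06-01 to 2017-12-31: 214 days, exemption £99,000 → (£566,000 − £99,000) × 2.4% × 214/365 = £6,571.2658
Total = £11,386.7178

£11,386.72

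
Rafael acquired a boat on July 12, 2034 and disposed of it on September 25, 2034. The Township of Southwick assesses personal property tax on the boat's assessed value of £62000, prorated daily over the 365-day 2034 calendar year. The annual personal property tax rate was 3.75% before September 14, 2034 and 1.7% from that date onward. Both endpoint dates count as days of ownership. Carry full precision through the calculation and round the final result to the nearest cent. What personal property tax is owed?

£442.32

July 12 – September 13, 2034: 64 days at 3.75% → £62000 × 3.75% × 64/365 = £407.6712
September 14 – September 25, 2034: 12 days at 1.7% → £62000 × 1.7% × 12/365 = £34.6521
Total = £442.3233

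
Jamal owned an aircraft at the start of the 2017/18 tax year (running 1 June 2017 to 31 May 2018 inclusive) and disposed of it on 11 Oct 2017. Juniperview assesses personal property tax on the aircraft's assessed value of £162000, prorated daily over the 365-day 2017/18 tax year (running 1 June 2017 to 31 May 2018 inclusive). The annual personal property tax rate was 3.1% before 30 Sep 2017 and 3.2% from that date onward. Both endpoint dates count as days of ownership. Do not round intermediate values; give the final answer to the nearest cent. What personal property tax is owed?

£1835.26

1 Jun – 29 Sep 2017: 121 days at 3.1% → £162000 × 3.1% × 121/365 = £1664.8274
30 Sep – 11 Oct 2017: 12 days at 3.2% → £162000 × 3.2% × 12/365 = £170.4329
Total = £1835.2603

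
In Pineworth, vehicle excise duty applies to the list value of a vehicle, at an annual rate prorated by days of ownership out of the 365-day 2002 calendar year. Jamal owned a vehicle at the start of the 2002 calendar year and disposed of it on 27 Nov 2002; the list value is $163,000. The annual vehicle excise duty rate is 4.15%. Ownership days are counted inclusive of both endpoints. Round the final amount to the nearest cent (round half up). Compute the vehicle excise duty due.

Days held (1 Jan – 27 Nov 2002): 331 out of 365
Tax = $163,000 × 4.15% × 331/365 = $6,134.3822

$6,134.38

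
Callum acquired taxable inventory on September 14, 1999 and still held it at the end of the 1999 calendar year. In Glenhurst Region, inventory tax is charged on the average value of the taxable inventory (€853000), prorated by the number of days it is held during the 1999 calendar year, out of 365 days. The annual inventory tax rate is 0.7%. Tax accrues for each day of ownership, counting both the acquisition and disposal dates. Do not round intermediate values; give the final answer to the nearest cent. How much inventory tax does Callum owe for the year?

Days held (September 14 – December 31, 1999): 109 out of 365
Tax = €853000 × 0.7% × 109/365 = €1783.1205

€1783.12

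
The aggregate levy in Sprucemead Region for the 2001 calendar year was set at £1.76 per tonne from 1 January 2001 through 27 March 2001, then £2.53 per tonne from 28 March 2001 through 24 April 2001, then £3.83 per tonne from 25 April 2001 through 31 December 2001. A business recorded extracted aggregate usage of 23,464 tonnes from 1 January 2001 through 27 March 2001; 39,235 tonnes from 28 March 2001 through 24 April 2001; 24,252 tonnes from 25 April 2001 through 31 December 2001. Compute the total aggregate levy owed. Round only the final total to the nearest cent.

£233446.35

1 January – 27 March 2001: 23,464 tonnes at £1.76/tonne → £41296.64
28 March – 24 April 2001: 39,235 tonnes at £2.53/tonne → £99264.55
25 April – 31 December 2001: 24,252 tonnes at £3.83/tonne → £92885.16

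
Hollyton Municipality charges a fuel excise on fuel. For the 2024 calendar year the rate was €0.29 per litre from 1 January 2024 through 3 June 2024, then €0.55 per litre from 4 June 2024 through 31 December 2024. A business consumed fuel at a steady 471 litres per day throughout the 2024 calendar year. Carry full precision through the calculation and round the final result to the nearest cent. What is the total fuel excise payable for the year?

€75,831.00

1 January – 3 June 2024: 155 days × 471 litres/day = 73,005 litres at €0.29/litre → €21,171.45
4 June – 31 December 2024: 211 days × 471 litres/day = 99,381 litres at €0.55/litre → €54,659.55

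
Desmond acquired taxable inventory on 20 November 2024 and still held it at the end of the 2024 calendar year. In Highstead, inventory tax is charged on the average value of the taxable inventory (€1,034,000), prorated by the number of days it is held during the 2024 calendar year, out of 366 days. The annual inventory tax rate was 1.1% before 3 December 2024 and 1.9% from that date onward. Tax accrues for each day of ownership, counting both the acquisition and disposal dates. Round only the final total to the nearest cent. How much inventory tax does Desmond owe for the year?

20 November – 2 December 2024: 13 days at 1.1% → €1,034,000 × 1.1% × 13/366 = €403.9945
3 December – 31 December 2024: 29 days at 1.9% → €1,034,000 × 1.9% × 29/366 = €1,556.6503
Total = €1,960.6448

€1,960.64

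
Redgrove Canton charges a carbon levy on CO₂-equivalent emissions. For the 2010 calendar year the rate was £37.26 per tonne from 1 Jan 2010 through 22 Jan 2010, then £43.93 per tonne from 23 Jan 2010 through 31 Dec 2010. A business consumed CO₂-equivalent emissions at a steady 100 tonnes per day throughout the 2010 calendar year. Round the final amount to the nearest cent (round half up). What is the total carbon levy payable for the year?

£1,588,771.00

1 Jan – 22 Jan 2010: 22 days × 100 tonnes/day = 2,200 tonnes at £37.26/tonne → £81,972.00
23 Jan – 31 Dec 2010: 343 days × 100 tonnes/day = 34,300 tonnes at £43.93/tonne → £1,506,799.00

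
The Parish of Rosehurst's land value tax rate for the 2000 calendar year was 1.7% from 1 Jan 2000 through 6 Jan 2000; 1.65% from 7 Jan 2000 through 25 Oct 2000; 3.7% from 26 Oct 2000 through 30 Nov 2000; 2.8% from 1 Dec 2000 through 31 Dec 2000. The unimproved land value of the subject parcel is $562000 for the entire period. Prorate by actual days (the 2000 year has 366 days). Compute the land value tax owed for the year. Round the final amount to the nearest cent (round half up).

1 Jan – 6 Jan 2000: 6 days at 1.7% → $562000 × 1.7% × 6/366 = $156.6230
7 Jan – 25 Oct 2000: 293 days at 1.65% → $562000 × 1.65% × 293/366 = $7423.4672
26 Oct – 30 Nov 2000: 36 days at 3.7% → $562000 × 3.7% × 36/366 = $2045.3115
1 Dec – 31 Dec 2000: 31 days at 2.8% → $562000 × 2.8% × 31/366 = $1332.8306
Total = $10958.2322

$10958.23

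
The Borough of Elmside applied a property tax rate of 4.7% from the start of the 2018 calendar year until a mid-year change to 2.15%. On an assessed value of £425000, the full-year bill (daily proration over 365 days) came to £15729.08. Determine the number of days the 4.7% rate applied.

222 days

Let d = days at the first rate; then 365 − d days at the second rate.
£425000 × [4.7%·d + 2.15%·(365−d)] / 365 = £15729.08
Solving gives d = 222, so the new rate took effect on 11 August 2018.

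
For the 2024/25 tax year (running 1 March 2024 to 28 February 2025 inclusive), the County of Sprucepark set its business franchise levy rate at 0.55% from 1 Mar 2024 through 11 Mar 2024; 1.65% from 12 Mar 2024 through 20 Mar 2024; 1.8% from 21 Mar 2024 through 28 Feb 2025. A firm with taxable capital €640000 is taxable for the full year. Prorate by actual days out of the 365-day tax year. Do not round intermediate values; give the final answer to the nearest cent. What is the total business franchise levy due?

€11255.23

1 Mar – 11 Mar 2024: 11 days at 0.55% → €640000 × 0.55% × 11/365 = €106.0822
12 Mar – 20 Mar 2024: 9 days at 1.65% → €640000 × 1.65% × 9/365 = €260.3836
21 Mar 2024 – 28 Feb 2025: 345 days at 1.8% → €640000 × 1.8% × 345/365 = €10888.7671
Total = €11255.2329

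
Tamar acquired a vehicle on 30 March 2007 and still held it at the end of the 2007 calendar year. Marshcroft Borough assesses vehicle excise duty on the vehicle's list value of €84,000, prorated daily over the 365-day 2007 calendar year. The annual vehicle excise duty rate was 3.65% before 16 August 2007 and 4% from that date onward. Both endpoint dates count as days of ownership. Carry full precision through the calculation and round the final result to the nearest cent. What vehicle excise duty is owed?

€2,437.96

30 March – 15 August 2007: 139 days at 3.65% → €84,000 × 3.65% × 139/365 = €1,167.6000
16 August – 31 December 2007: 138 days at 4% → €84,000 × 4% × 138/365 = €1,270.3562
Total = €2,437.9562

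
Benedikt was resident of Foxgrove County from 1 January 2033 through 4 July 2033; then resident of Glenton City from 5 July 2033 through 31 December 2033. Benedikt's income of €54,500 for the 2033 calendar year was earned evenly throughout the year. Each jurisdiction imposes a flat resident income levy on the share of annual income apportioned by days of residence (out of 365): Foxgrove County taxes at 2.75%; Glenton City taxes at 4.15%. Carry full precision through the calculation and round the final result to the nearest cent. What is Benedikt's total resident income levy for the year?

€1,875.02

Foxgrove County, 1 January – 4 July 2033: 185 days → €54,500 × 2.75% × 185/365 = €759.6404
Glenton City, 5 July – 31 December 2033: 180 days → €54,500 × 4.15% × 180/365 = €1,115.3836
Total = €1,875.0240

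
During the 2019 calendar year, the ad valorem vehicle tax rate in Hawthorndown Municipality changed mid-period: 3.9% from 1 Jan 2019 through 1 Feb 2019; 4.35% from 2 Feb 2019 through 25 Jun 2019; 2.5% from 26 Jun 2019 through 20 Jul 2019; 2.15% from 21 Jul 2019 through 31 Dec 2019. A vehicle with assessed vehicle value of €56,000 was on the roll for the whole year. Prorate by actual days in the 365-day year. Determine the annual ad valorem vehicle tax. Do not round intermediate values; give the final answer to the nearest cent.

€1,789.39

1 Jan – 1 Feb 2019: 32 days at 3.9% → €56,000 × 3.9% × 32/365 = €191.4740
2 Feb – 25 Jun 2019: 144 days at 4.35% → €56,000 × 4.35% × 144/365 = €961.0521
26 Jun – 20 Jul 2019: 25 days at 2.5% → €56,000 × 2.5% × 25/365 = €95.8904
21 Jul – 31 Dec 2019: 164 days at 2.15% → €56,000 × 2.15% × 164/365 = €540.9753
Total = €1,789.3918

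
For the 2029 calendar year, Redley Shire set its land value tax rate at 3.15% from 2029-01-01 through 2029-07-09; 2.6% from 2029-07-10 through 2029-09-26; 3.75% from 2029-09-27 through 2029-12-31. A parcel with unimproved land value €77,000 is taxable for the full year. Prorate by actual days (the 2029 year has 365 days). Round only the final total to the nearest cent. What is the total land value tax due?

2029-01-01 to 2029-07-09: 190 days at 3.15% → €77,000 × 3.15% × 190/365 = €1,262.5890
2029-07-10 to 2029-09-26: 79 days at 2.6% → €77,000 × 2.6% × 79/365 = €433.3096
2029-09-27 to 2029-12-31: 96 days at 3.75% → €77,000 × 3.75% × 96/365 = €759.4521
Total = €2,455.3507

€2,455.35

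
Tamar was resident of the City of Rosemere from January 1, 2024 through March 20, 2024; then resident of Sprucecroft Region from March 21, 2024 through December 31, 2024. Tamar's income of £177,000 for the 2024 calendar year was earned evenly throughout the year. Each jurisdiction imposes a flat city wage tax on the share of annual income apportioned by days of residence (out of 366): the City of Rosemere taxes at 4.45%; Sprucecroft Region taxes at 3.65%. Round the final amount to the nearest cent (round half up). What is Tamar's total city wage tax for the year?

The City of Rosemere, January 1 – March 20, 2024: 80 days → £177,000 × 4.45% × 80/366 = £1,721.6393
Sprucecroft Region, March 21 – December 31, 2024: 286 days → £177,000 × 3.65% × 286/366 = £5,048.3689
Total = £6,770.0082

£6,770.01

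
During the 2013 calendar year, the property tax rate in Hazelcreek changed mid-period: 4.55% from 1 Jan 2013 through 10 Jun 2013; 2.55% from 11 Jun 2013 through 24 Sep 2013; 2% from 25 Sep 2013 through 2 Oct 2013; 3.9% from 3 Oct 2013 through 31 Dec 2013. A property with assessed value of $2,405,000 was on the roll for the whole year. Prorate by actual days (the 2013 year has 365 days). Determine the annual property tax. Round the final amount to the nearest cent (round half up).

$90,259.98

1 Jan – 10 Jun 2013: 161 days at 4.55% → $2,405,000 × 4.55% × 161/365 = $48,268.0205
11 Jun – 24 Sep 2013: 106 days at 2.55% → $2,405,000 × 2.55% × 106/365 = $17,810.1781
25 Sep – 2 Oct 2013: 8 days at 2% → $2,405,000 × 2% × 8/365 = $1,054.2466
3 Oct – 31 Dec 2013: 90 days at 3.9% → $2,405,000 × 3.9% × 90/365 = $23,127.5342
Total = $90,259.9795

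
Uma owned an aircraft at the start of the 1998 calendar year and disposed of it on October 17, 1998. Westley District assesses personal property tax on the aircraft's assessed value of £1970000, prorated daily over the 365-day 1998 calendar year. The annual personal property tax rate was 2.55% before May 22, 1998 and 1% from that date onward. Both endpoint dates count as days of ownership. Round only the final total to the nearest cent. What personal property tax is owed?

January 1 – May 21, 1998: 141 days at 2.55% → £1970000 × 2.55% × 141/365 = £19405.8493
May 22 – October 17, 1998: 149 days at 1% → £1970000 × 1% × 149/365 = £8041.9178
Total = £27447.7671

£27447.77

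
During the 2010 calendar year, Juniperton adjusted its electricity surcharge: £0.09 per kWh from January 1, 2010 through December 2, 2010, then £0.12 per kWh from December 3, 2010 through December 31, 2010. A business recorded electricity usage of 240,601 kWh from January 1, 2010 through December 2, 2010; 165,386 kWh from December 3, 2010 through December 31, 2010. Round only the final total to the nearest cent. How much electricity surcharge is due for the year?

£41,500.41

January 1 – December 2, 2010: 240,601 kWh at £0.09/kWh → £21,654.09
December 3 – December 31, 2010: 165,386 kWh at £0.12/kWh → £19,846.32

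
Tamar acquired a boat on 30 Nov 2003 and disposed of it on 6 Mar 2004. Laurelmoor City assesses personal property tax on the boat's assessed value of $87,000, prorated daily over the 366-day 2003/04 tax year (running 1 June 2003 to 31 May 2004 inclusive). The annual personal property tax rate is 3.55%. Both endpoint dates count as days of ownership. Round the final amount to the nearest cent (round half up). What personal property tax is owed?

$826.98

Days held (30 Nov 2003 – 6 Mar 2004): 98 out of 366
Tax = $87,000 × 3.55% × 98/366 = $826.9754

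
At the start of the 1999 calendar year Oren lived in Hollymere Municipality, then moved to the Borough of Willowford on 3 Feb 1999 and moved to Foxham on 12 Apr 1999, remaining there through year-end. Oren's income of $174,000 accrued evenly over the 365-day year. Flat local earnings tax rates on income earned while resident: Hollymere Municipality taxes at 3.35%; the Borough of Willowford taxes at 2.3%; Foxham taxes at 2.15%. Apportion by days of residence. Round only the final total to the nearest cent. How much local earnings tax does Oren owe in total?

$3,978.40

Hollymere Municipality, 1 Jan – 2 Feb 1999: 33 days → $174,000 × 3.35% × 33/365 = $527.0055
The Borough of Willowford, 3 Feb – 11 Apr 1999: 68 days → $174,000 × 2.3% × 68/365 = $745.5781
Foxham, 12 Apr – 31 Dec 1999: 264 days → $174,000 × 2.15% × 264/365 = $2,705.8192
Total = $3,978.4027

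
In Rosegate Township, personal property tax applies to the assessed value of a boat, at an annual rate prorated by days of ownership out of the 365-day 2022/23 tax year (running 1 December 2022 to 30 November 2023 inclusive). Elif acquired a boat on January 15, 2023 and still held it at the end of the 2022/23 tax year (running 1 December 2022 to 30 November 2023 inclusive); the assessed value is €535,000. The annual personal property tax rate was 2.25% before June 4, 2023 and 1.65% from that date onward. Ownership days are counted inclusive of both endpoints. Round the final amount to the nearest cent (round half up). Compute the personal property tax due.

January 15 – June 3, 2023: 140 days at 2.25% → €535,000 × 2.25% × 140/365 = €4,617.1233
June 4 – November 30, 2023: 180 days at 1.65% → €535,000 × 1.65% × 180/365 = €4,353.2877
Total = €8,970.4110

€8,970.41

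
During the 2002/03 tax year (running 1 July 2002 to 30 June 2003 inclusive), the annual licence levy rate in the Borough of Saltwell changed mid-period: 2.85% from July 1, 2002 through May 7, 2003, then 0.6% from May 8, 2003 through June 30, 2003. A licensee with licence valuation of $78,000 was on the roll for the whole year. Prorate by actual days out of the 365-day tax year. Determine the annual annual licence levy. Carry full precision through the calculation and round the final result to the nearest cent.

$1,963.36

July 1, 2002 – May 7, 2003: 311 days at 2.85% → $78,000 × 2.85% × 311/365 = $1,894.1178
May 8 – June 30, 2003: 54 days at 0.6% → $78,000 × 0.6% × 54/365 = $69.2384
Total = $1,963.3562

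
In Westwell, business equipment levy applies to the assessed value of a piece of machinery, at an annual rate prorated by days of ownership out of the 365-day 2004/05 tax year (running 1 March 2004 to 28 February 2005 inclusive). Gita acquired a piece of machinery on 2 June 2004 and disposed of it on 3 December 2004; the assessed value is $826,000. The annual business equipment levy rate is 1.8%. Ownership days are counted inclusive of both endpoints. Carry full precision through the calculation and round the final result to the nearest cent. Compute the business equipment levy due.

Days held (2 June – 3 December 2004): 185 out of 365
Tax = $826,000 × 1.8% × 185/365 = $7,535.8356

$7,535.84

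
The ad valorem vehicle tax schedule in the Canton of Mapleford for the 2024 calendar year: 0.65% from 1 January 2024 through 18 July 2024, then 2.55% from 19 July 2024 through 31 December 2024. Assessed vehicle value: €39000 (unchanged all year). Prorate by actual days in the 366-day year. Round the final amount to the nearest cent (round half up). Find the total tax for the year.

€589.58

1 January – 18 July 2024: 200 days at 0.65% → €39000 × 0.65% × 200/366 = €138.5246
19 July – 31 December 2024: 166 days at 2.55% → €39000 × 2.55% × 166/366 = €451.0574
Total = €589.5820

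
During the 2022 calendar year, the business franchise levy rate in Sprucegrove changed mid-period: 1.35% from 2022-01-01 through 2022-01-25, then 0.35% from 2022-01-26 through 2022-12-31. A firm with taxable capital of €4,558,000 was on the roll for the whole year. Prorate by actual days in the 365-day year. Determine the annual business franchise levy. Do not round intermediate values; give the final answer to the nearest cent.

2022-01-01 to 2022-01-25: 25 days at 1.35% → €4,558,000 × 1.35% × 25/365 = €4,214.5890
2022-01-26 to 2022-12-31: 340 days at 0.35% → €4,558,000 × 0.35% × 340/365 = €14,860.3288
Total = €19,074.9178

€19,074.92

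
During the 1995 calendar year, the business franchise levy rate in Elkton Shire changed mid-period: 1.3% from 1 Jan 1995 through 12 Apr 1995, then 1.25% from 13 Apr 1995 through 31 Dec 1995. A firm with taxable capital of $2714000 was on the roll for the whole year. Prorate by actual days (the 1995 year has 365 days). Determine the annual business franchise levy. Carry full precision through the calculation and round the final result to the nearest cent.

1 Jan – 12 Apr 1995: 102 days at 1.3% → $2714000 × 1.3% × 102/365 = $9859.6274
13 Apr – 31 Dec 1995: 263 days at 1.25% → $2714000 × 1.25% × 263/365 = $24444.5890
Total = $34304.2164

$34304.22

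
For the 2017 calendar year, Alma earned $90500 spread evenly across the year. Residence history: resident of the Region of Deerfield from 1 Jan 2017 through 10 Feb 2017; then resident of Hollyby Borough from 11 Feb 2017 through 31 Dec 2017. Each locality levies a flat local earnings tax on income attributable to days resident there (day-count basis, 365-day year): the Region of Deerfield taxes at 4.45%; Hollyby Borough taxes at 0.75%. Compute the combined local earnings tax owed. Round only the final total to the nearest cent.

$1054.88

The Region of Deerfield, 1 Jan – 10 Feb 2017: 41 days → $90500 × 4.45% × 41/365 = $452.3760
Hollyby Borough, 11 Feb – 31 Dec 2017: 324 days → $90500 × 0.75% × 324/365 = $602.5068
Total = $1054.8829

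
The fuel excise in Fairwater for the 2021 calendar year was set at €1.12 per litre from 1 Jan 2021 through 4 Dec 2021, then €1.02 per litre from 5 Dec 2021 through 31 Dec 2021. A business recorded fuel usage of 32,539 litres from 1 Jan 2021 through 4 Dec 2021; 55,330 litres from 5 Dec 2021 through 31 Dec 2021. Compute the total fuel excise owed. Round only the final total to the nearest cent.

€92,880.28

1 Jan – 4 Dec 2021: 32,539 litres at €1.12/litre → €36,443.68
5 Dec – 31 Dec 2021: 55,330 litres at €1.02/litre → €56,436.60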